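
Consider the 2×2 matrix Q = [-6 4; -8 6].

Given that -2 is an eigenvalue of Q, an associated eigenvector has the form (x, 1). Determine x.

We need (Q + 2I)v = 0.
Q + 2I = [[-4, 4], [-8, 8]].
Row 1: (-4)·x + (4)·1 = 0
Row 2: (-8)·x + (8)·1 = 0
Solving gives x = 1.
Check: Q·(1, 1) = (-2, -2) = -2·(1, 1).

1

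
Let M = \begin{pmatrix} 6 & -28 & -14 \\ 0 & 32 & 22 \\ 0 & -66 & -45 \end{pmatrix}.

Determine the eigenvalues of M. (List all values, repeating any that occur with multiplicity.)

Set up det(λI - M) = 0.
Expanding the 3×3 determinant: p(λ) = λ^3 + 7λ^2 - 66λ - 72.
Since p(6) = 0, λ = 6 is a root.
Factor out (λ - 6): p(λ) = (λ - 6)·(λ^2 + 13λ + 12).
The quadratic factors as (λ + 12)·(λ + 1).
Eigenvalues: -12, -1, 6.

-12, -1, 6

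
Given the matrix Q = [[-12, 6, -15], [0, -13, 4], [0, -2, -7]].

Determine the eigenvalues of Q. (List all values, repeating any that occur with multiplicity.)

-12, -11, -9

Set up det(λI - Q) = 0.
Cofactor expansion gives p(λ) = λ^3 + 32λ^2 + 339λ + 1188.
Rational-root test: λ = -9 gives p(-9) = 0.
Dividing by (λ + 9) leaves λ^2 + 23λ + 132.
The quadratic factors as (λ + 12)·(λ + 11).
Eigenvalues: -12, -11, -9.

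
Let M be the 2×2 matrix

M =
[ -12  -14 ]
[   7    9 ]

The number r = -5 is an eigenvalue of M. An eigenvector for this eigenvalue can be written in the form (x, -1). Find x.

We need (M + 5I)v = 0.
M + 5I = [[-7, -14], [7, 14]].
Row 1: (-7)·x + (-14)·-1 = 0
Row 2: (7)·x + (14)·-1 = 0
Solving gives x = 2.
Check: M·(2, -1) = (-10, 5) = -5·(2, -1).

2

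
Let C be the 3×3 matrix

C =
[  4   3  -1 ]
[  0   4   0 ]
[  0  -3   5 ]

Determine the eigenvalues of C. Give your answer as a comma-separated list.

The characteristic polynomial is p(λ) = det(λI - C).
Expanding along the first row, p(λ) = λ^3 - 13λ^2 + 56λ - 80.
Try λ = 5: p(5) = 0, so 5 is a root.
Dividing by (λ - 5) leaves λ^2 - 8λ + 16.
The quadratic factor is (λ - 4)^2.
Eigenvalues: 4, 4, 5.

4, 4, 5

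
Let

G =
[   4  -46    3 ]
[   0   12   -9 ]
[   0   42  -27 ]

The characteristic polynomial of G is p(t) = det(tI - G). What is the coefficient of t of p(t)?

p(t) = t^3 + 11t^2 - 6t - 216.
The coefficient of t is -6.

-6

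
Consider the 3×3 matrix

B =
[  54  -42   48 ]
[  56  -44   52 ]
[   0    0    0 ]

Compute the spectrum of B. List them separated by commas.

The characteristic polynomial is p(r) = det(rI - B).
Expanding the 3×3 determinant: p(r) = r^3 - 10r^2 - 24r.
Try r = 0: p(0) = 0, so 0 is a root.
Dividing by r leaves r^2 - 10r - 24.
The quadratic factors as (r + 2)·(r - 12).
Eigenvalues: -2, 0, 12.

-2, 0, 12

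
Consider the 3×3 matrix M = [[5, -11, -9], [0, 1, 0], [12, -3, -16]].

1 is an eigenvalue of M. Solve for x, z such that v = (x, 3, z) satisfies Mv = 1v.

We need (M - 1I)v = 0.
M - 1I = [[4, -11, -9], [0, 0, 0], [12, -3, -17]].
Row 1: (4)·x + (-11)·3 + (-9)·z = 0
Row 2: (0)·x + (0)·3 + (0)·z = 0
Row 3: (12)·x + (-3)·3 + (-17)·z = 0
Solving gives x = -12, z = -9.
Check: M·(-12, 3, -9) = (-12, 3, -9) = 1·(-12, 3, -9).

-12, -9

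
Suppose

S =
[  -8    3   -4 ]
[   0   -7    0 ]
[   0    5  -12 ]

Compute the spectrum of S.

Compute the characteristic polynomial p(t) = det(tI - S).
Expanding the 3×3 determinant: p(t) = t^3 + 27t^2 + 236t + 672.
Rational-root test: t = -8 gives p(-8) = 0.
Factor out (t + 8): p(t) = (t + 8)·(t^2 + 19t + 84).
The quadratic factors as (t + 12)·(t + 7).
Eigenvalues: -12, -8, -7.

-12, -8, -7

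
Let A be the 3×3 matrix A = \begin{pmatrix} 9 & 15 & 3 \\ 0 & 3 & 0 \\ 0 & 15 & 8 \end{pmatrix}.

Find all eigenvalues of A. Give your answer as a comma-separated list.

The characteristic polynomial is p(lambda) = det(lambda·I - A).
Cofactor expansion gives p(lambda) = lambda^3 - 20·lambda^2 + 123·lambda - 216.
Since p(3) = 0, lambda = 3 is a root.
Dividing by (lambda - 3) leaves lambda^2 - 17·lambda + 72.
The quadratic factors as (lambda - 8)·(lambda - 9).
Eigenvalues: 3, 8, 9.

3, 8, 9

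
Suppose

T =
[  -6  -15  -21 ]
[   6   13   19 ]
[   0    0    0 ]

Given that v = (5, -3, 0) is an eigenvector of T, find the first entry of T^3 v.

135

First find the eigenvalue: Tv = (15, -9, 0) = 3·(5, -3, 0), so λ = 3.
Then T^3 v = λ^3·v = 3^3·(5, -3, 0) = 27·(5, -3, 0) = (135, -81, 0).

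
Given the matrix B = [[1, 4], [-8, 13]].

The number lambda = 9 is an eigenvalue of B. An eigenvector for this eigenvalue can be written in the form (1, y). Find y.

We need (B - 9I)v = 0.
B - 9I = [[-8, 4], [-8, 4]].
Row 1: (-8)·1 + (4)·y = 0
Row 2: (-8)·1 + (4)·y = 0
Solving gives y = 2.
Check: B·(1, 2) = (9, 18) = 9·(1, 2).

2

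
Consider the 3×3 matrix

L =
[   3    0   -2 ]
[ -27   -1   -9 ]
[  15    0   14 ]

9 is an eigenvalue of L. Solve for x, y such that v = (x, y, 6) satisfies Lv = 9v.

-2, 0

We need (L - 9I)v = 0.
L - 9I = [[-6, 0, -2], [-27, -10, -9], [15, 0, 5]].
Row 1: (-6)·x + (0)·y + (-2)·6 = 0
Row 2: (-27)·x + (-10)·y + (-9)·6 = 0
Row 3: (15)·x + (0)·y + (5)·6 = 0
Solving gives x = -2, y = 0.
Check: L·(-2, 0, 6) = (-18, 0, 54) = 9·(-2, 0, 6).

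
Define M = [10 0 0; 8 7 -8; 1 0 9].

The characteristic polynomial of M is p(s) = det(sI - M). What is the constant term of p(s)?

-630

p(s) = s^3 - 26s^2 + 223s - 630.
The constant term is -630.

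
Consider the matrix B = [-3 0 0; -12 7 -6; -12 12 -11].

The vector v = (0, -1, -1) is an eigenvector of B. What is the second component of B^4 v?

-1

First find the eigenvalue: Bv = (0, -1, -1) = 1·(0, -1, -1), so λ = 1.
Then B^4 v = λ^4·v = 1^4·(0, -1, -1) = 1·(0, -1, -1) = (0, -1, -1).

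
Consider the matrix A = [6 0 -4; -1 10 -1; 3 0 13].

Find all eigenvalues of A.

9, 10, 10

Compute the characteristic polynomial p(lambda) = det(lambda·I - A).
Expanding along the first row, p(lambda) = lambda^3 - 29·lambda^2 + 280·lambda - 900.
Rational-root test: lambda = 9 gives p(9) = 0.
Dividing by (lambda - 9) leaves lambda^2 - 20·lambda + 100.
The quadratic factor is (lambda - 10)^2.
Eigenvalues: 9, 10, 10.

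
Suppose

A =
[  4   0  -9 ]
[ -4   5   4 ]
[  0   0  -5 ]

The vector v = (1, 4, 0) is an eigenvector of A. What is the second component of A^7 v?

65536

First find the eigenvalue: Av = (4, 16, 0) = 4·(1, 4, 0), so λ = 4.
Then A^7 v = λ^7·v = 4^7·(1, 4, 0) = 16384·(1, 4, 0) = (16384, 65536, 0).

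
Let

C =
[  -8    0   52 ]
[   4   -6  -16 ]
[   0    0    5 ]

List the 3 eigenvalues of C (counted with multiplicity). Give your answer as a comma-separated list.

-8, -6, 5

Compute the characteristic polynomial p(t) = det(tI - C).
Expanding along the first row, p(t) = t^3 + 9t^2 - 22t - 240.
Since p(5) = 0, t = 5 is a root.
Factor out (t - 5): p(t) = (t - 5)·(t^2 + 14t + 48).
The quadratic factors as (t + 8)·(t + 6).
Eigenvalues: -8, -6, 5.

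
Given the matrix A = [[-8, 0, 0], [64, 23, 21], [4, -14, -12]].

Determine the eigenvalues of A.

-8, 2, 9

Set up det(λI - A) = 0.
Expanding the 3×3 determinant: p(λ) = λ^3 - 3λ^2 - 70λ + 144.
Try λ = 2: p(2) = 0, so 2 is a root.
Factor out (λ - 2): p(λ) = (λ - 2)·(λ^2 - λ - 72).
The quadratic factors as (λ + 8)·(λ - 9).
Eigenvalues: -8, 2, 9.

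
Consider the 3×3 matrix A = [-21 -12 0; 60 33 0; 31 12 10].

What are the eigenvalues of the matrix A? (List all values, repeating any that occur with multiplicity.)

Compute the characteristic polynomial p(s) = det(sI - A).
Cofactor expansion gives p(s) = s^3 - 22s^2 + 147s - 270.
Try s = 3: p(3) = 0, so 3 is a root.
Dividing by (s - 3) leaves s^2 - 19s + 90.
The quadratic factors as (s - 9)·(s - 10).
Eigenvalues: 3, 9, 10.

3, 9, 10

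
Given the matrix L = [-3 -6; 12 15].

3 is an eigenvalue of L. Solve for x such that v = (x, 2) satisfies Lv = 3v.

We need (L - 3I)v = 0.
L - 3I = [[-6, -6], [12, 12]].
Row 1: (-6)·x + (-6)·2 = 0
Row 2: (12)·x + (12)·2 = 0
Solving gives x = -2.
Check: L·(-2, 2) = (-6, 6) = 3·(-2, 2).

-2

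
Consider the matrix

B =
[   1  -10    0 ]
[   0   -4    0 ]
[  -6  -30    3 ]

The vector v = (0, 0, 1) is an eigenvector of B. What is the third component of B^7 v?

First find the eigenvalue: Bv = (0, 0, 3) = 3·(0, 0, 1), so λ = 3.
Then B^7 v = λ^7·v = 3^7·(0, 0, 1) = 2187·(0, 0, 1) = (0, 0, 2187).

2187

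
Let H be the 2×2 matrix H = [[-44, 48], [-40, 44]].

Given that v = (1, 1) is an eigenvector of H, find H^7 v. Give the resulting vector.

First find the eigenvalue: Hv = (4, 4) = 4·(1, 1), so λ = 4.
Then H^7 v = λ^7·v = 4^7·(1, 1) = 16384·(1, 1) = (16384, 16384).

(16384, 16384)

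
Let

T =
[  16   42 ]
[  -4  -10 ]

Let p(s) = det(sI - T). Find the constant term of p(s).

p(s) = s^2 - 6s + 8.
The constant term is 8.

8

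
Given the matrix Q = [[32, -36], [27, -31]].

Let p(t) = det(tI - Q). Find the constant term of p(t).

-20

p(t) = t^2 - t - 20.
The constant term is -20.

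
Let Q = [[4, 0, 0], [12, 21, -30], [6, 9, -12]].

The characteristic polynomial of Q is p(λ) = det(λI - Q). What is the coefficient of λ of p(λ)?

54

p(λ) = λ^3 - 13λ^2 + 54λ - 72.
The coefficient of λ is 54.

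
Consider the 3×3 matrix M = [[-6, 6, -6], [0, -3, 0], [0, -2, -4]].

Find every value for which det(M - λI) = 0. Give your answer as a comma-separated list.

-6, -4, -3

The characteristic polynomial is p(lambda) = det(lambda·I - M).
Expanding along the first row, p(lambda) = lambda^3 + 13·lambda^2 + 54·lambda + 72.
Try lambda = -6: p(-6) = 0, so -6 is a root.
Dividing by (lambda + 6) leaves lambda^2 + 7·lambda + 12.
The quadratic factors as (lambda + 4)·(lambda + 3).
Eigenvalues: -6, -4, -3.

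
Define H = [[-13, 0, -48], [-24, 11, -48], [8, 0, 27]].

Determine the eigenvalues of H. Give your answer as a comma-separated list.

3, 11, 11

Set up det(tI - H) = 0.
Expanding the 3×3 determinant: p(t) = t^3 - 25t^2 + 187t - 363.
Since p(3) = 0, t = 3 is a root.
Factor out (t - 3): p(t) = (t - 3)·(t^2 - 22t + 121).
The quadratic factor is (t - 11)^2.
Eigenvalues: 3, 11, 11.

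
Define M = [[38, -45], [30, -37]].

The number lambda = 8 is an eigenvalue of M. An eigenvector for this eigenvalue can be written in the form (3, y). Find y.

2

We need (M - 8I)v = 0.
M - 8I = [[30, -45], [30, -45]].
Row 1: (30)·3 + (-45)·y = 0
Row 2: (30)·3 + (-45)·y = 0
Solving gives y = 2.
Check: M·(3, 2) = (24, 16) = 8·(3, 2).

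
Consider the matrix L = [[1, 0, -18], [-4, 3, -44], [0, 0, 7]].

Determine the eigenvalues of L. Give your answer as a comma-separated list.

Set up det(sI - L) = 0.
Cofactor expansion gives p(s) = s^3 - 11s^2 + 31s - 21.
Since p(1) = 0, s = 1 is a root.
Factor out (s - 1): p(s) = (s - 1)·(s^2 - 10s + 21).
The quadratic factors as (s - 3)·(s - 7).
Eigenvalues: 1, 3, 7.

1, 3, 7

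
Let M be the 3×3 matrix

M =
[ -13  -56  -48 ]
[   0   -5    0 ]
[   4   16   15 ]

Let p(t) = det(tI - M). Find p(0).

p(0) = det(0·I − M) = det(−M) = (−1)^3·det(M).
det(M) = 15, so p(0) = -15.

-15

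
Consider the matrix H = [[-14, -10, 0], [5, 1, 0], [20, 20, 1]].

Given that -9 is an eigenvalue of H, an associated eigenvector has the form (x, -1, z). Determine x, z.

2, -2

We need (H + 9I)v = 0.
H + 9I = [[-5, -10, 0], [5, 10, 0], [20, 20, 10]].
Row 1: (-5)·x + (-10)·-1 + (0)·z = 0
Row 2: (5)·x + (10)·-1 + (0)·z = 0
Row 3: (20)·x + (20)·-1 + (10)·z = 0
Solving gives x = 2, z = -2.
Check: H·(2, -1, -2) = (-18, 9, 18) = -9·(2, -1, -2).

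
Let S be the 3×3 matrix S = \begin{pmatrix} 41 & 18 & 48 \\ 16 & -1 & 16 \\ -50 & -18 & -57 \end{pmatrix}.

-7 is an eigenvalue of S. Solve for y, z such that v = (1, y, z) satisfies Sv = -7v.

0, -1

We need (S + 7I)v = 0.
S + 7I = [[48, 18, 48], [16, 6, 16], [-50, -18, -50]].
Row 1: (48)·1 + (18)·y + (48)·z = 0
Row 2: (16)·1 + (6)·y + (16)·z = 0
Row 3: (-50)·1 + (-18)·y + (-50)·z = 0
Solving gives y = 0, z = -1.
Check: S·(1, 0, -1) = (-7, 0, 7) = -7·(1, 0, -1).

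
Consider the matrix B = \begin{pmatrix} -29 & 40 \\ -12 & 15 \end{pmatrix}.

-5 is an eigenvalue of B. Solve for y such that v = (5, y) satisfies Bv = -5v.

3

We need (B + 5I)v = 0.
B + 5I = [[-24, 40], [-12, 20]].
Row 1: (-24)·5 + (40)·y = 0
Row 2: (-12)·5 + (20)·y = 0
Solving gives y = 3.
Check: B·(5, 3) = (-25, -15) = -5·(5, 3).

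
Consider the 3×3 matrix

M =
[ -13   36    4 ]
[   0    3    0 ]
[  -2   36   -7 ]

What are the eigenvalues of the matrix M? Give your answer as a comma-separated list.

-11, -9, 3

The characteristic polynomial is p(s) = det(sI - M).
Cofactor expansion gives p(s) = s^3 + 17s^2 + 39s - 297.
Try s = -11: p(-11) = 0, so -11 is a root.
Dividing by (s + 11) leaves s^2 + 6s - 27.
The quadratic factors as (s + 9)·(s - 3).
Eigenvalues: -11, -9, 3.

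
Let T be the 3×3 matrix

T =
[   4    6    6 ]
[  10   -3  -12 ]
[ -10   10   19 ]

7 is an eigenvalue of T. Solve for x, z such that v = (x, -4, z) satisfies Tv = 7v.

We need (T - 7I)v = 0.
T - 7I = [[-3, 6, 6], [10, -10, -12], [-10, 10, 12]].
Row 1: (-3)·x + (6)·-4 + (6)·z = 0
Row 2: (10)·x + (-10)·-4 + (-12)·z = 0
Row 3: (-10)·x + (10)·-4 + (12)·z = 0
Solving gives x = 2, z = 5.
Check: T·(2, -4, 5) = (14, -28, 35) = 7·(2, -4, 5).

2, 5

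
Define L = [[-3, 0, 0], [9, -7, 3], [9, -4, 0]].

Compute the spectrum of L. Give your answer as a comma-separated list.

Set up det(λI - L) = 0.
Expanding the 3×3 determinant: p(λ) = λ^3 + 10λ^2 + 33λ + 36.
Since p(-3) = 0, λ = -3 is a root.
Factor out (λ + 3): p(λ) = (λ + 3)·(λ^2 + 7λ + 12).
The quadratic factors as (λ + 4)·(λ + 3).
Eigenvalues: -4, -3, -3.

-4, -3, -3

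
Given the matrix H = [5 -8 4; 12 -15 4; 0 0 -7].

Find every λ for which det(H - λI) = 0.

The characteristic polynomial is p(r) = det(rI - H).
Cofactor expansion gives p(r) = r^3 + 17r^2 + 91r + 147.
Since p(-7) = 0, r = -7 is a root.
Factor out (r + 7): p(r) = (r + 7)·(r^2 + 10r + 21).
The quadratic factors as (r + 7)·(r + 3).
Eigenvalues: -7, -7, -3.

-7, -7, -3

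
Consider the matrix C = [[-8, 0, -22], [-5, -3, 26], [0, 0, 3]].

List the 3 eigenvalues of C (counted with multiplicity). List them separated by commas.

-8, -3, 3

Compute the characteristic polynomial p(μ) = det(μI - C).
Expanding the 3×3 determinant: p(μ) = μ^3 + 8μ^2 - 9μ - 72.
Try μ = -3: p(-3) = 0, so -3 is a root.
Factor out (μ + 3): p(μ) = (μ + 3)·(μ^2 + 5μ - 24).
The quadratic factors as (μ + 8)·(μ - 3).
Eigenvalues: -8, -3, 3.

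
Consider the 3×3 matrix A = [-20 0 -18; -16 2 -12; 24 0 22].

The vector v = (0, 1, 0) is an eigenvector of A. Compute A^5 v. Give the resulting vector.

(0, 32, 0)

First find the eigenvalue: Av = (0, 2, 0) = 2·(0, 1, 0), so λ = 2.
Then A^5 v = λ^5·v = 2^5·(0, 1, 0) = 32·(0, 1, 0) = (0, 32, 0).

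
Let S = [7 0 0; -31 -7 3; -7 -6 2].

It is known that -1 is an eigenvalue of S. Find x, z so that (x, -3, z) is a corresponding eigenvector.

0, -6

We need (S + 1I)v = 0.
S + 1I = [[8, 0, 0], [-31, -6, 3], [-7, -6, 3]].
Row 1: (8)·x + (0)·-3 + (0)·z = 0
Row 2: (-31)·x + (-6)·-3 + (3)·z = 0
Row 3: (-7)·x + (-6)·-3 + (3)·z = 0
Solving gives x = 0, z = -6.
Check: S·(0, -3, -6) = (0, 3, 6) = -1·(0, -3, -6).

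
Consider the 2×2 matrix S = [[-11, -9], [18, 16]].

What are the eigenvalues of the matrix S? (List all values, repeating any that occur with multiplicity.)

det(S - sI) = (-11 - s)(16 - s) - (-9)·(18) = s^2 - 5s - 14.
This factors as (s + 2)·(s - 7) = 0.
Eigenvalues: -2, 7.

-2, 7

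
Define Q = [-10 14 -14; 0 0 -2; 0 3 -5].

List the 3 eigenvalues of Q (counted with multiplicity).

Set up det(tI - Q) = 0.
Expanding along the first row, p(t) = t^3 + 15t^2 + 56t + 60.
Since p(-2) = 0, t = -2 is a root.
Dividing by (t + 2) leaves t^2 + 13t + 30.
The quadratic factors as (t + 10)·(t + 3).
Eigenvalues: -10, -3, -2.

-10, -3, -2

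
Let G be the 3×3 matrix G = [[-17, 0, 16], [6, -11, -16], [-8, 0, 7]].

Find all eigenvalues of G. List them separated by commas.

Compute the characteristic polynomial p(μ) = det(μI - G).
Expanding the 3×3 determinant: p(μ) = μ^3 + 21μ^2 + 119μ + 99.
Since p(-1) = 0, μ = -1 is a root.
Dividing by (μ + 1) leaves μ^2 + 20μ + 99.
The quadratic factors as (μ + 11)·(μ + 9).
Eigenvalues: -11, -9, -1.

-11, -9, -1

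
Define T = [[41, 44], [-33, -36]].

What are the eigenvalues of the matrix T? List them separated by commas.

det(T - λI) = (41 - λ)(-36 - λ) - (44)·(-33) = λ^2 - 5λ - 24.
This factors as (λ + 3)·(λ - 8) = 0.
Eigenvalues: -3, 8.

-3, 8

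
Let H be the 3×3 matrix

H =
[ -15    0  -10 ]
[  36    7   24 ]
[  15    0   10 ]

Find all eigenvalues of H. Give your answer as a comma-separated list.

Compute the characteristic polynomial p(r) = det(rI - H).
Expanding the 3×3 determinant: p(r) = r^3 - 2r^2 - 35r.
Try r = -5: p(-5) = 0, so -5 is a root.
Dividing by (r + 5) leaves r^2 - 7r.
The quadratic factors as r·(r - 7).
Eigenvalues: -5, 0, 7.

-5, 0, 7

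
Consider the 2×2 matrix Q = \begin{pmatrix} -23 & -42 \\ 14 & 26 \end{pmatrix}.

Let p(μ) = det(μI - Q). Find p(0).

p(0) = det(0·I − Q) = det(−Q) = (−1)^2·det(Q).
det(Q) = -10, so p(0) = -10.

-10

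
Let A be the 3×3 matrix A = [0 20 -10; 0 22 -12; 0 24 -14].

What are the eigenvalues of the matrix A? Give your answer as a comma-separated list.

-2, 0, 10

Compute the characteristic polynomial p(s) = det(sI - A).
Expanding along the first row, p(s) = s^3 - 8s^2 - 20s.
Try s = 0: p(0) = 0, so 0 is a root.
Factor out s: p(s) = s·(s^2 - 8s - 20).
The quadratic factors as (s + 2)·(s - 10).
Eigenvalues: -2, 0, 10.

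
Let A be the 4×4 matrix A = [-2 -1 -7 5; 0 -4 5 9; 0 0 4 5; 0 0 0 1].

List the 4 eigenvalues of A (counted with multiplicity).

-4, -2, 1, 4

A is upper triangular, so its eigenvalues are the diagonal entries.
Diagonal: -2, -4, 4, 1.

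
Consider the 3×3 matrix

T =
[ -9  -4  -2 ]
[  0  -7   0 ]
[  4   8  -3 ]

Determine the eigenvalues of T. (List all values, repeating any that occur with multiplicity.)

Set up det(λI - T) = 0.
Cofactor expansion gives p(λ) = λ^3 + 19λ^2 + 119λ + 245.
Try λ = -7: p(-7) = 0, so -7 is a root.
Factor out (λ + 7): p(λ) = (λ + 7)·(λ^2 + 12λ + 35).
The quadratic factors as (λ + 7)·(λ + 5).
Eigenvalues: -7, -7, -5.

-7, -7, -5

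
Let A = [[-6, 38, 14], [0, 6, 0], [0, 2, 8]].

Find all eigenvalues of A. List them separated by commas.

Compute the characteristic polynomial p(λ) = det(λI - A).
Cofactor expansion gives p(λ) = λ^3 - 8λ^2 - 36λ + 288.
Rational-root test: λ = -6 gives p(-6) = 0.
Factor out (λ + 6): p(λ) = (λ + 6)·(λ^2 - 14λ + 48).
The quadratic factors as (λ - 6)·(λ - 8).
Eigenvalues: -6, 6, 8.

-6, 6, 8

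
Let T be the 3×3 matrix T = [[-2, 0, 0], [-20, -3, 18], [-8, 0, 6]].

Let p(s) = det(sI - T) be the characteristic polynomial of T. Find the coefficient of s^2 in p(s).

-1

The coefficient of s^2 of det(sI - T) is −trace(T).
trace(T) = (-2) + (-3) + (6) = 1, so the coefficient is -1.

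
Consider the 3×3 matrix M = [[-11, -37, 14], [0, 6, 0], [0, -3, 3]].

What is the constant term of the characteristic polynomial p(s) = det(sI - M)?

198

p(0) = det(0·I − M) = det(−M) = (−1)^3·det(M).
det(M) = -198, so p(0) = 198.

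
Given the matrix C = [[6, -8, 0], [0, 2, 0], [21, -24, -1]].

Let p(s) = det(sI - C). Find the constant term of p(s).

12

p(s) = s^3 - 7s^2 + 4s + 12.
The constant term is 12.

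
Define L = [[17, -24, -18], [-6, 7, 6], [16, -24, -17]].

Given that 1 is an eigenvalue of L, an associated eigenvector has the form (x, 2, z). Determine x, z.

We need (L - 1I)v = 0.
L - 1I = [[16, -24, -18], [-6, 6, 6], [16, -24, -18]].
Row 1: (16)·x + (-24)·2 + (-18)·z = 0
Row 2: (-6)·x + (6)·2 + (6)·z = 0
Row 3: (16)·x + (-24)·2 + (-18)·z = 0
Solving gives x = -6, z = -8.
Check: L·(-6, 2, -8) = (-6, 2, -8) = 1·(-6, 2, -8).

-6, -8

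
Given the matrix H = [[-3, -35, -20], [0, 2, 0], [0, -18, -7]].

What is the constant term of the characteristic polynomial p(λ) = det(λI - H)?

p(0) = det(0·I − H) = det(−H) = (−1)^3·det(H).
det(H) = 42, so p(0) = -42.

-42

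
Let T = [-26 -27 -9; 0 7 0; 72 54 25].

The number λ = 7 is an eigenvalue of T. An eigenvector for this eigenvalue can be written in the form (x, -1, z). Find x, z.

We need (T - 7I)v = 0.
T - 7I = [[-33, -27, -9], [0, 0, 0], [72, 54, 18]].
Row 1: (-33)·x + (-27)·-1 + (-9)·z = 0
Row 2: (0)·x + (0)·-1 + (0)·z = 0
Row 3: (72)·x + (54)·-1 + (18)·z = 0
Solving gives x = 0, z = 3.
Check: T·(0, -1, 3) = (0, -7, 21) = 7·(0, -1, 3).

0, 3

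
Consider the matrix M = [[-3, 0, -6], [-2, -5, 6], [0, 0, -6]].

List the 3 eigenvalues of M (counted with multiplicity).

-6, -5, -3

The characteristic polynomial is p(λ) = det(λI - M).
Expanding along the first row, p(λ) = λ^3 + 14λ^2 + 63λ + 90.
Rational-root test: λ = -5 gives p(-5) = 0.
Dividing by (λ + 5) leaves λ^2 + 9λ + 18.
The quadratic factors as (λ + 6)·(λ + 3).
Eigenvalues: -6, -5, -3.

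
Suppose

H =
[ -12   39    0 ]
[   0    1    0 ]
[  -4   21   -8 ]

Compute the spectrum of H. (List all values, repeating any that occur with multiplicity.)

The characteristic polynomial is p(r) = det(rI - H).
Expanding the 3×3 determinant: p(r) = r^3 + 19r^2 + 76r - 96.
Rational-root test: r = -12 gives p(-12) = 0.
Dividing by (r + 12) leaves r^2 + 7r - 8.
The quadratic factors as (r + 8)·(r - 1).
Eigenvalues: -12, -8, 1.

-12, -8, 1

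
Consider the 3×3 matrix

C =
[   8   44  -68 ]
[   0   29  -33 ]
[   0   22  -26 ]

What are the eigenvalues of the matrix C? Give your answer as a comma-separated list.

-4, 7, 8

The characteristic polynomial is p(μ) = det(μI - C).
Expanding the 3×3 determinant: p(μ) = μ^3 - 11μ^2 - 4μ + 224.
Rational-root test: μ = -4 gives p(-4) = 0.
Factor out (μ + 4): p(μ) = (μ + 4)·(μ^2 - 15μ + 56).
The quadratic factors as (μ - 7)·(μ - 8).
Eigenvalues: -4, 7, 8.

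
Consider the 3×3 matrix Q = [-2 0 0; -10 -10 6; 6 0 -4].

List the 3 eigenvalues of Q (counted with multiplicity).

Compute the characteristic polynomial p(lambda) = det(lambda·I - Q).
Expanding the 3×3 determinant: p(lambda) = lambda^3 + 16·lambda^2 + 68·lambda + 80.
Rational-root test: lambda = -10 gives p(-10) = 0.
Dividing by (lambda + 10) leaves lambda^2 + 6·lambda + 8.
The quadratic factors as (lambda + 4)·(lambda + 2).
Eigenvalues: -10, -4, -2.

-10, -4, -2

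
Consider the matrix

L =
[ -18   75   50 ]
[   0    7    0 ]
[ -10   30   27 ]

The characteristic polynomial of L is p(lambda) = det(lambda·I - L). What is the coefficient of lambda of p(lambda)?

p(lambda) = lambda^3 - 16·lambda^2 + 77·lambda - 98.
The coefficient of lambda is 77.

77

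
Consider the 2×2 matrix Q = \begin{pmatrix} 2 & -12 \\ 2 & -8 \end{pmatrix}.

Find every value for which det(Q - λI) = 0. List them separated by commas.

det(Q - μI) = (2 - μ)(-8 - μ) - (-12)·(2) = μ^2 + 6μ + 8.
This factors as (μ + 4)·(μ + 2) = 0.
Eigenvalues: -4, -2.

-4, -2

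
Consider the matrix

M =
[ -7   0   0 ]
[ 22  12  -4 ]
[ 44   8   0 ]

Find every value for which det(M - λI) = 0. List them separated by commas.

-7, 4, 8

Set up det(lambda·I - M) = 0.
Cofactor expansion gives p(lambda) = lambda^3 - 5·lambda^2 - 52·lambda + 224.
Rational-root test: lambda = 8 gives p(8) = 0.
Factor out (lambda - 8): p(lambda) = (lambda - 8)·(lambda^2 + 3·lambda - 28).
The quadratic factors as (lambda + 7)·(lambda - 4).
Eigenvalues: -7, 4, 8.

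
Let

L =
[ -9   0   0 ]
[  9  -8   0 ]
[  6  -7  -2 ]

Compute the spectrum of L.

-9, -8, -2

L is lower triangular, so its eigenvalues are the diagonal entries.
Diagonal: -9, -8, -2.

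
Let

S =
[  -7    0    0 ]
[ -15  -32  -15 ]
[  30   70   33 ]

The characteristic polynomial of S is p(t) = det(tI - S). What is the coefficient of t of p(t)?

-13

p(t) = t^3 + 6t^2 - 13t - 42.
The coefficient of t is -13.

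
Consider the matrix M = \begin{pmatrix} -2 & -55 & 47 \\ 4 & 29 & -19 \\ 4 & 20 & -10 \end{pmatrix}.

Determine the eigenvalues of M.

The characteristic polynomial is p(s) = det(sI - M).
Expanding the 3×3 determinant: p(s) = s^3 - 17s^2 + 84s - 108.
Try s = 6: p(6) = 0, so 6 is a root.
Dividing by (s - 6) leaves s^2 - 11s + 18.
The quadratic factors as (s - 2)·(s - 9).
Eigenvalues: 2, 6, 9.

2, 6, 9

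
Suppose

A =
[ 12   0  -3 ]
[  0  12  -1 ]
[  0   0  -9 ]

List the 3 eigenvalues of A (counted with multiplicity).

-9, 12, 12

A is upper triangular, so its eigenvalues are the diagonal entries.
Diagonal: 12, 12, -9.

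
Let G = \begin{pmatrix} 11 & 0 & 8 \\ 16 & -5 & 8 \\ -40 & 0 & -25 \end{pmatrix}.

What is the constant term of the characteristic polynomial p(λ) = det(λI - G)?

225

p(0) = det(0·I − G) = det(−G) = (−1)^3·det(G).
det(G) = -225, so p(0) = 225.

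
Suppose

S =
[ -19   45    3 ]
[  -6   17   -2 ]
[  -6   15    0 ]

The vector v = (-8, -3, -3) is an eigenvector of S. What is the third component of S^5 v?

3

First find the eigenvalue: Sv = (8, 3, 3) = -1·(-8, -3, -3), so λ = -1.
Then S^5 v = λ^5·v = (-1)^5·(-8, -3, -3) = -1·(-8, -3, -3) = (8, 3, 3).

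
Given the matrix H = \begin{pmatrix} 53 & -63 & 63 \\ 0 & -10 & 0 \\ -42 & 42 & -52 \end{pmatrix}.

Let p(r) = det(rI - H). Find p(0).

-1100

p(0) = det(0·I − H) = det(−H) = (−1)^3·det(H).
det(H) = 1100, so p(0) = -1100.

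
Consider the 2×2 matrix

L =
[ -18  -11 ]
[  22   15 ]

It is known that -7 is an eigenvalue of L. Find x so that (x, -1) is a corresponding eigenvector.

1

We need (L + 7I)v = 0.
L + 7I = [[-11, -11], [22, 22]].
Row 1: (-11)·x + (-11)·-1 = 0
Row 2: (22)·x + (22)·-1 = 0
Solving gives x = 1.
Check: L·(1, -1) = (-7, 7) = -7·(1, -1).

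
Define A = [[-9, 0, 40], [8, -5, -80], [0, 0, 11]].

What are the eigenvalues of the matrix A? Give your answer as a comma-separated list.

Set up det(tI - A) = 0.
Cofactor expansion gives p(t) = t^3 + 3t^2 - 109t - 495.
Try t = -5: p(-5) = 0, so -5 is a root.
Factor out (t + 5): p(t) = (t + 5)·(t^2 - 2t - 99).
The quadratic factors as (t + 9)·(t - 11).
Eigenvalues: -9, -5, 11.

-9, -5, 11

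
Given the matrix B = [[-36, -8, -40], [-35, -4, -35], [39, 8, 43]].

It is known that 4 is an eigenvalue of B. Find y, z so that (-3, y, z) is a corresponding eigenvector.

We need (B - 4I)v = 0.
B - 4I = [[-40, -8, -40], [-35, -8, -35], [39, 8, 39]].
Row 1: (-40)·-3 + (-8)·y + (-40)·z = 0
Row 2: (-35)·-3 + (-8)·y + (-35)·z = 0
Row 3: (39)·-3 + (8)·y + (39)·z = 0
Solving gives y = 0, z = 3.
Check: B·(-3, 0, 3) = (-12, 0, 12) = 4·(-3, 0, 3).

0, 3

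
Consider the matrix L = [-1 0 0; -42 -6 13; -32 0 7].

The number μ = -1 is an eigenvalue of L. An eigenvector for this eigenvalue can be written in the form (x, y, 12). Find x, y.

We need (L + 1I)v = 0.
L + 1I = [[0, 0, 0], [-42, -5, 13], [-32, 0, 8]].
Row 1: (0)·x + (0)·y + (0)·12 = 0
Row 2: (-42)·x + (-5)·y + (13)·12 = 0
Row 3: (-32)·x + (0)·y + (8)·12 = 0
Solving gives x = 3, y = 6.
Check: L·(3, 6, 12) = (-3, -6, -12) = -1·(3, 6, 12).

3, 6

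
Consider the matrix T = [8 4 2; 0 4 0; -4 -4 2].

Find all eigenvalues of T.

The characteristic polynomial is p(λ) = det(λI - T).
Expanding the 3×3 determinant: p(λ) = λ^3 - 14λ^2 + 64λ - 96.
Try λ = 4: p(4) = 0, so 4 is a root.
Factor out (λ - 4): p(λ) = (λ - 4)·(λ^2 - 10λ + 24).
The quadratic factors as (λ - 4)·(λ - 6).
Eigenvalues: 4, 4, 6.

4, 4, 6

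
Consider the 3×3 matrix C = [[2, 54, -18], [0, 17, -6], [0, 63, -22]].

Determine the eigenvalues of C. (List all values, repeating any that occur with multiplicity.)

-4, -1, 2

Compute the characteristic polynomial p(λ) = det(λI - C).
Cofactor expansion gives p(λ) = λ^3 + 3λ^2 - 6λ - 8.
Since p(-1) = 0, λ = -1 is a root.
Factor out (λ + 1): p(λ) = (λ + 1)·(λ^2 + 2λ - 8).
The quadratic factors as (λ + 4)·(λ - 2).
Eigenvalues: -4, -1, 2.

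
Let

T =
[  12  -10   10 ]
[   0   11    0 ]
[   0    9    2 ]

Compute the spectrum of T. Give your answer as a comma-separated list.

The characteristic polynomial is p(r) = det(rI - T).
Expanding along the first row, p(r) = r^3 - 25r^2 + 178r - 264.
Rational-root test: r = 2 gives p(2) = 0.
Dividing by (r - 2) leaves r^2 - 23r + 132.
The quadratic factors as (r - 11)·(r - 12).
Eigenvalues: 2, 11, 12.

2, 11, 12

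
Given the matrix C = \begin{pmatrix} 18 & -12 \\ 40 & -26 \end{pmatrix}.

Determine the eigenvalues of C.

det(C - rI) = (18 - r)(-26 - r) - (-12)·(40) = r^2 + 8r + 12.
This factors as (r + 6)·(r + 2) = 0.
Eigenvalues: -6, -2.

-6, -2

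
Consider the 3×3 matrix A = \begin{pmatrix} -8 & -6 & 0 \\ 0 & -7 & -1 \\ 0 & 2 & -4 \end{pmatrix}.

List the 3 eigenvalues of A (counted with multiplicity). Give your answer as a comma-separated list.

-8, -6, -5

The characteristic polynomial is p(λ) = det(λI - A).
Cofactor expansion gives p(λ) = λ^3 + 19λ^2 + 118λ + 240.
Try λ = -5: p(-5) = 0, so -5 is a root.
Factor out (λ + 5): p(λ) = (λ + 5)·(λ^2 + 14λ + 48).
The quadratic factors as (λ + 8)·(λ + 6).
Eigenvalues: -8, -6, -5.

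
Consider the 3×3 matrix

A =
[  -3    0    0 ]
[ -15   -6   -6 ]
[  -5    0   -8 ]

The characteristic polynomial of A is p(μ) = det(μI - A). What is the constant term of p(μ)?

p(μ) = μ^3 + 17μ^2 + 90μ + 144.
The constant term is 144.

144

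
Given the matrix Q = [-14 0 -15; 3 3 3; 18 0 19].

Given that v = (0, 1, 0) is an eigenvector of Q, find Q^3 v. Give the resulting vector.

First find the eigenvalue: Qv = (0, 3, 0) = 3·(0, 1, 0), so λ = 3.
Then Q^3 v = λ^3·v = 3^3·(0, 1, 0) = 27·(0, 1, 0) = (0, 27, 0).

(0, 27, 0)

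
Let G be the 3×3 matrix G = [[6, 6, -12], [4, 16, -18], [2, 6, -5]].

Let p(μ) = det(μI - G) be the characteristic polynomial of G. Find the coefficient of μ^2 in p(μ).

-17

The coefficient of μ^2 of det(μI - G) is −trace(G).
trace(G) = (6) + (16) + (-5) = 17, so the coefficient is -17.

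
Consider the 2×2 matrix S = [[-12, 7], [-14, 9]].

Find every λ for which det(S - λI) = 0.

det(S - λI) = (-12 - λ)(9 - λ) - (7)·(-14) = λ^2 + 3λ - 10.
This factors as (λ + 5)·(λ - 2) = 0.
Eigenvalues: -5, 2.

-5, 2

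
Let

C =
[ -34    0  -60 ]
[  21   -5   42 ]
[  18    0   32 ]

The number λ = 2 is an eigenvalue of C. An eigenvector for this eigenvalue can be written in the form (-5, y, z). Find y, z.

3, 3

We need (C - 2I)v = 0.
C - 2I = [[-36, 0, -60], [21, -7, 42], [18, 0, 30]].
Row 1: (-36)·-5 + (0)·y + (-60)·z = 0
Row 2: (21)·-5 + (-7)·y + (42)·z = 0
Row 3: (18)·-5 + (0)·y + (30)·z = 0
Solving gives y = 3, z = 3.
Check: C·(-5, 3, 3) = (-10, 6, 6) = 2·(-5, 3, 3).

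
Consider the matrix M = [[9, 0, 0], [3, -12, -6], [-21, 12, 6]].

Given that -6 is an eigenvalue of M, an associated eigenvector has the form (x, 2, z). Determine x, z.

0, -2

We need (M + 6I)v = 0.
M + 6I = [[15, 0, 0], [3, -6, -6], [-21, 12, 12]].
Row 1: (15)·x + (0)·2 + (0)·z = 0
Row 2: (3)·x + (-6)·2 + (-6)·z = 0
Row 3: (-21)·x + (12)·2 + (12)·z = 0
Solving gives x = 0, z = -2.
Check: M·(0, 2, -2) = (0, -12, 12) = -6·(0, 2, -2).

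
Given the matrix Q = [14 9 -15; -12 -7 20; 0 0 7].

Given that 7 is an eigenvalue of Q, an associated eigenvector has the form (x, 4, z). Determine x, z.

-3, 1

We need (Q - 7I)v = 0.
Q - 7I = [[7, 9, -15], [-12, -14, 20], [0, 0, 0]].
Row 1: (7)·x + (9)·4 + (-15)·z = 0
Row 2: (-12)·x + (-14)·4 + (20)·z = 0
Row 3: (0)·x + (0)·4 + (0)·z = 0
Solving gives x = -3, z = 1.
Check: Q·(-3, 4, 1) = (-21, 28, 7) = 7·(-3, 4, 1).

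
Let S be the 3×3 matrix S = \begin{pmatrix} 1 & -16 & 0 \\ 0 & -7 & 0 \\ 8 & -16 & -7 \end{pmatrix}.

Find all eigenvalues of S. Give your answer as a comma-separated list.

Set up det(tI - S) = 0.
Cofactor expansion gives p(t) = t^3 + 13t^2 + 35t - 49.
Try t = -7: p(-7) = 0, so -7 is a root.
Dividing by (t + 7) leaves t^2 + 6t - 7.
The quadratic factors as (t + 7)·(t - 1).
Eigenvalues: -7, -7, 1.

-7, -7, 1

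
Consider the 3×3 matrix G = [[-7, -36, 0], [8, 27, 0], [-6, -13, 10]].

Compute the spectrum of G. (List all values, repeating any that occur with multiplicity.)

9, 10, 11

Set up det(μI - G) = 0.
Expanding the 3×3 determinant: p(μ) = μ^3 - 30μ^2 + 299μ - 990.
Try μ = 9: p(9) = 0, so 9 is a root.
Factor out (μ - 9): p(μ) = (μ - 9)·(μ^2 - 21μ + 110).
The quadratic factors as (μ - 10)·(μ - 11).
Eigenvalues: 9, 10, 11.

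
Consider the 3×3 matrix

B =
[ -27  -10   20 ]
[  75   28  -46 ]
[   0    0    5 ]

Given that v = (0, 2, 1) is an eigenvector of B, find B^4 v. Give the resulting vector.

(0, 1250, 625)

First find the eigenvalue: Bv = (0, 10, 5) = 5·(0, 2, 1), so λ = 5.
Then B^4 v = λ^4·v = 5^4·(0, 2, 1) = 625·(0, 2, 1) = (0, 1250, 625).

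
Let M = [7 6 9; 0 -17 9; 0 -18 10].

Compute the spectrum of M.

Compute the characteristic polynomial p(μ) = det(μI - M).
Cofactor expansion gives p(μ) = μ^3 - 57μ + 56.
Since p(1) = 0, μ = 1 is a root.
Dividing by (μ - 1) leaves μ^2 + μ - 56.
The quadratic factors as (μ + 8)·(μ - 7).
Eigenvalues: -8, 1, 7.

-8, 1, 7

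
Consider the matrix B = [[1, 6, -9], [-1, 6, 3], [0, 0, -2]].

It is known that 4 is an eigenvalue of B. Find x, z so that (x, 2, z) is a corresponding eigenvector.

4, 0

We need (B - 4I)v = 0.
B - 4I = [[-3, 6, -9], [-1, 2, 3], [0, 0, -6]].
Row 1: (-3)·x + (6)·2 + (-9)·z = 0
Row 2: (-1)·x + (2)·2 + (3)·z = 0
Row 3: (0)·x + (0)·2 + (-6)·z = 0
Solving gives x = 4, z = 0.
Check: B·(4, 2, 0) = (16, 8, 0) = 4·(4, 2, 0).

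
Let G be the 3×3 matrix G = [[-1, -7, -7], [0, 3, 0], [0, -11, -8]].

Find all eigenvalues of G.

-8, -1, 3

Set up det(sI - G) = 0.
Expanding the 3×3 determinant: p(s) = s^3 + 6s^2 - 19s - 24.
Since p(-1) = 0, s = -1 is a root.
Dividing by (s + 1) leaves s^2 + 5s - 24.
The quadratic factors as (s + 8)·(s - 3).
Eigenvalues: -8, -1, 3.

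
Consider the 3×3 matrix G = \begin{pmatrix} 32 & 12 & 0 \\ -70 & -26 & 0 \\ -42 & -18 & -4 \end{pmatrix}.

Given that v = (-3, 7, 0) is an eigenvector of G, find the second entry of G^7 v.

114688

First find the eigenvalue: Gv = (-12, 28, 0) = 4·(-3, 7, 0), so λ = 4.
Then G^7 v = λ^7·v = 4^7·(-3, 7, 0) = 16384·(-3, 7, 0) = (-49152, 114688, 0).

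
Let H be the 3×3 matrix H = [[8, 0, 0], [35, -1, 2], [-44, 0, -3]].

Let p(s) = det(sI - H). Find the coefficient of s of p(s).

p(s) = s^3 - 4s^2 - 29s - 24.
The coefficient of s is -29.

-29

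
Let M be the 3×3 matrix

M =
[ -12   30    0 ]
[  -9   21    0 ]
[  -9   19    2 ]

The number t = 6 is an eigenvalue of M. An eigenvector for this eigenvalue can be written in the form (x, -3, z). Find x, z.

-5, -3

We need (M - 6I)v = 0.
M - 6I = [[-18, 30, 0], [-9, 15, 0], [-9, 19, -4]].
Row 1: (-18)·x + (30)·-3 + (0)·z = 0
Row 2: (-9)·x + (15)·-3 + (0)·z = 0
Row 3: (-9)·x + (19)·-3 + (-4)·z = 0
Solving gives x = -5, z = -3.
Check: M·(-5, -3, -3) = (-30, -18, -18) = 6·(-5, -3, -3).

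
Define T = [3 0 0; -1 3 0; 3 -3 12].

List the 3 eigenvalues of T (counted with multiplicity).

3, 3, 12

T is lower triangular, so its eigenvalues are the diagonal entries.
Diagonal: 3, 3, 12.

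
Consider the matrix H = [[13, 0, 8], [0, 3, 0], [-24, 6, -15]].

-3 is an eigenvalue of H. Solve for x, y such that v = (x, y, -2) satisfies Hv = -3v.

1, 0

We need (H + 3I)v = 0.
H + 3I = [[16, 0, 8], [0, 6, 0], [-24, 6, -12]].
Row 1: (16)·x + (0)·y + (8)·-2 = 0
Row 2: (0)·x + (6)·y + (0)·-2 = 0
Row 3: (-24)·x + (6)·y + (-12)·-2 = 0
Solving gives x = 1, y = 0.
Check: H·(1, 0, -2) = (-3, 0, 6) = -3·(1, 0, -2).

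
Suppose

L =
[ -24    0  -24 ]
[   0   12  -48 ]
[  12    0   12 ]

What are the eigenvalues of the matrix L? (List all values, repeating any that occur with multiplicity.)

-12, 0, 12

Compute the characteristic polynomial p(lambda) = det(lambda·I - L).
Expanding the 3×3 determinant: p(lambda) = lambda^3 - 144·lambda.
Rational-root test: lambda = -12 gives p(-12) = 0.
Factor out (lambda + 12): p(lambda) = (lambda + 12)·(lambda^2 - 12·lambda).
The quadratic factors as lambda·(lambda - 12).
Eigenvalues: -12, 0, 12.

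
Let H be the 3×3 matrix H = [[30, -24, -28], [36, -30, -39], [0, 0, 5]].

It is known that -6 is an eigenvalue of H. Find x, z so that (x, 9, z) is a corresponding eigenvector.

We need (H + 6I)v = 0.
H + 6I = [[36, -24, -28], [36, -24, -39], [0, 0, 11]].
Row 1: (36)·x + (-24)·9 + (-28)·z = 0
Row 2: (36)·x + (-24)·9 + (-39)·z = 0
Row 3: (0)·x + (0)·9 + (11)·z = 0
Solving gives x = 6, z = 0.
Check: H·(6, 9, 0) = (-36, -54, 0) = -6·(6, 9, 0).

6, 0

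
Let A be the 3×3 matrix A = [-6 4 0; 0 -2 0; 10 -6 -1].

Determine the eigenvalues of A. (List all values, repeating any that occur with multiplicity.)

-6, -2, -1

The characteristic polynomial is p(s) = det(sI - A).
Expanding along the first row, p(s) = s^3 + 9s^2 + 20s + 12.
Rational-root test: s = -1 gives p(-1) = 0.
Factor out (s + 1): p(s) = (s + 1)·(s^2 + 8s + 12).
The quadratic factors as (s + 6)·(s + 2).
Eigenvalues: -6, -2, -1.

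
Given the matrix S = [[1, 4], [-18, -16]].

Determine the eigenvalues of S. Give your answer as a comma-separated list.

det(S - rI) = (1 - r)(-16 - r) - (4)·(-18) = r^2 + 15r + 56.
This factors as (r + 8)·(r + 7) = 0.
Eigenvalues: -8, -7.

-8, -7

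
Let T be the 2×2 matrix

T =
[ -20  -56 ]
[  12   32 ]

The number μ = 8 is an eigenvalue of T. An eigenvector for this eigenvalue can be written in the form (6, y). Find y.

We need (T - 8I)v = 0.
T - 8I = [[-28, -56], [12, 24]].
Row 1: (-28)·6 + (-56)·y = 0
Row 2: (12)·6 + (24)·y = 0
Solving gives y = -3.
Check: T·(6, -3) = (48, -24) = 8·(6, -3).

-3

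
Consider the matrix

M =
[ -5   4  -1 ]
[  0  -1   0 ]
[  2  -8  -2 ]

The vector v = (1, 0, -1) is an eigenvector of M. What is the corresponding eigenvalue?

Compute Mv: M·(1, 0, -1) = (-4, 0, 4).
Since Mv = λv, compare component 1: -4 = λ·1, so λ = -4.

-4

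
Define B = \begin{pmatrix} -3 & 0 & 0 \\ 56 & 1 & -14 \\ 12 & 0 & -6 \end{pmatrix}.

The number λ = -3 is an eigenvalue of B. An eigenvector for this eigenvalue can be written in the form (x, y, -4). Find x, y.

-1, 0

We need (B + 3I)v = 0.
B + 3I = [[0, 0, 0], [56, 4, -14], [12, 0, -3]].
Row 1: (0)·x + (0)·y + (0)·-4 = 0
Row 2: (56)·x + (4)·y + (-14)·-4 = 0
Row 3: (12)·x + (0)·y + (-3)·-4 = 0
Solving gives x = -1, y = 0.
Check: B·(-1, 0, -4) = (3, 0, 12) = -3·(-1, 0, -4).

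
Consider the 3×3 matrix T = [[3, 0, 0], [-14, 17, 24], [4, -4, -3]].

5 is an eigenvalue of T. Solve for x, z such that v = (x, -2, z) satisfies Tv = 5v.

0, 1

We need (T - 5I)v = 0.
T - 5I = [[-2, 0, 0], [-14, 12, 24], [4, -4, -8]].
Row 1: (-2)·x + (0)·-2 + (0)·z = 0
Row 2: (-14)·x + (12)·-2 + (24)·z = 0
Row 3: (4)·x + (-4)·-2 + (-8)·z = 0
Solving gives x = 0, z = 1.
Check: T·(0, -2, 1) = (0, -10, 5) = 5·(0, -2, 1).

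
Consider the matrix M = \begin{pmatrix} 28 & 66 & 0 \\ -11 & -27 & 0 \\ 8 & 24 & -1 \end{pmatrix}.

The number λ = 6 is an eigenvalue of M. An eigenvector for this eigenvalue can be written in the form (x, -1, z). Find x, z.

We need (M - 6I)v = 0.
M - 6I = [[22, 66, 0], [-11, -33, 0], [8, 24, -7]].
Row 1: (22)·x + (66)·-1 + (0)·z = 0
Row 2: (-11)·x + (-33)·-1 + (0)·z = 0
Row 3: (8)·x + (24)·-1 + (-7)·z = 0
Solving gives x = 3, z = 0.
Check: M·(3, -1, 0) = (18, -6, 0) = 6·(3, -1, 0).

3, 0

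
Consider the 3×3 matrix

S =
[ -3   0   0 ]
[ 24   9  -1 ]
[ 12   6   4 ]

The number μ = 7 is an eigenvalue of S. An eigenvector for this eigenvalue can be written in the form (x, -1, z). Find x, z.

We need (S - 7I)v = 0.
S - 7I = [[-10, 0, 0], [24, 2, -1], [12, 6, -3]].
Row 1: (-10)·x + (0)·-1 + (0)·z = 0
Row 2: (24)·x + (2)·-1 + (-1)·z = 0
Row 3: (12)·x + (6)·-1 + (-3)·z = 0
Solving gives x = 0, z = -2.
Check: S·(0, -1, -2) = (0, -7, -14) = 7·(0, -1, -2).

0, -2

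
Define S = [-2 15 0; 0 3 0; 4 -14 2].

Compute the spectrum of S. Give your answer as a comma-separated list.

-2, 2, 3

Set up det(μI - S) = 0.
Expanding the 3×3 determinant: p(μ) = μ^3 - 3μ^2 - 4μ + 12.
Rational-root test: μ = 2 gives p(2) = 0.
Dividing by (μ - 2) leaves μ^2 - μ - 6.
The quadratic factors as (μ + 2)·(μ - 3).
Eigenvalues: -2, 2, 3.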